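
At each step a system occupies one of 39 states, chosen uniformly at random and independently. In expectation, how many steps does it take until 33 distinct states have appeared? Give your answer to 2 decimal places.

70.34

With k distinct states already seen, the next new one arrives after an expected 39/(39-k) steps.
Sum over k = 0,...,32: E = 39/39 + 39/38 + 39/37 + ... + 39/8 + 39/7 = 70.338.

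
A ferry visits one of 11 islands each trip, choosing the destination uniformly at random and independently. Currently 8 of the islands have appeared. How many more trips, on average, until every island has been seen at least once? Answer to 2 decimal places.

From k distinct to k+1 distinct takes on average 11/(11-k) trips.
Sum over k = 8,...,10: E = 11/3 + 11/2 + 11/1 = 20.167.

20.17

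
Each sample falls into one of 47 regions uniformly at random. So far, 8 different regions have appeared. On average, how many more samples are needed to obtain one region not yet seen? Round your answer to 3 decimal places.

The number of samples until the next new region is geometric with success probability 39/47, so its mean is 47/39.
E = 47/39 = 1.2051.

1.205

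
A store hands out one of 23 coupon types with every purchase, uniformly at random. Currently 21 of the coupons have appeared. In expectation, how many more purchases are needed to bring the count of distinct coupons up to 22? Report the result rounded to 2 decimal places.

11.50

With k distinct coupons already seen, the next new one takes an expected 23/(23-k) purchases.
Only the k = 21 term is needed: E = 23/2 = 11.500.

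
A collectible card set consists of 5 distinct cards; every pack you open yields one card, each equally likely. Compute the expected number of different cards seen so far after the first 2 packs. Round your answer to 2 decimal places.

For each card, P(seen in 2 packs) = 1 - (4/5)^2 = 0.360.
By linearity of expectation, E[distinct seen] = 5·(1 - (4/5)^2) = 1.800.

1.80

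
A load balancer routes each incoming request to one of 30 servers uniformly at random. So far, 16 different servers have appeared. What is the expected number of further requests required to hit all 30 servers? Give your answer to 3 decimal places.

97.547

The wait to go from k to k+1 distinct servers is geometric with mean 30/(30-k).
Sum over k = 16,...,29: E = 30/14 + 30/13 + 30/12 + ... + 30/2 + 30/1 = 97.5469.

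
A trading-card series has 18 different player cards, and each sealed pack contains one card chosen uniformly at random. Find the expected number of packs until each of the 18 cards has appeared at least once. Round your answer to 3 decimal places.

After k distinct cards have appeared, the next pack gives a new one with probability (18-k)/18, so the expected wait for the (k+1)-th is 18/(18-k).
E[T] = 18/18 + 18/17 + 18/16 + ... + 18/2 + 18/1 = 18·H_{18}.
H_{18} = 3.4951, so E[T] = 62.9119.

62.912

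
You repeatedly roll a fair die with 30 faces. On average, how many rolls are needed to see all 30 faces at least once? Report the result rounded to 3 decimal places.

119.850

The wait to go from k to k+1 distinct faces is geometric with mean 30/(30-k).
E[T] = 30/30 + 30/29 + 30/28 + ... + 30/2 + 30/1 = 30·H_{30}.
H_{30} = 3.9950, so E[T] = 119.8496.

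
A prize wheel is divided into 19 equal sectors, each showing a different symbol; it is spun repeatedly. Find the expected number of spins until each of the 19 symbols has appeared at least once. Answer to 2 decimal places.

67.41

Split into phases: going from k distinct to k+1 distinct takes on average 19/(19-k) spins.
E[T] = 19/19 + 19/18 + 19/17 + ... + 19/2 + 19/1 = 19·H_{19}.
H_{19} = 3.548, so E[T] = 67.407.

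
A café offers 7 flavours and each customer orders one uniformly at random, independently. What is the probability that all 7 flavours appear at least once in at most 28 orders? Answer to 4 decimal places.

By inclusion–exclusion over which flavours are missing,
P(all seen) = Σ_{j=0}^{7} (-1)^j C(7,j)((7-j)/7)^28
= 1.00000 - 0.09345 + 0.00170 - 0.00001 + 0.00000 - 0.00000 + 0.00000 - 0.00000
= 0.90824.

0.9082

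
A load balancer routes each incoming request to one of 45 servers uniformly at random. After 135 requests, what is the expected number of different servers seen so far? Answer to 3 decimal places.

For each server, P(seen in 135 requests) = 1 - (44/45)^135 = 0.9519.
By linearity of expectation, E[distinct seen] = 45·(1 - (44/45)^135) = 42.8341.

42.834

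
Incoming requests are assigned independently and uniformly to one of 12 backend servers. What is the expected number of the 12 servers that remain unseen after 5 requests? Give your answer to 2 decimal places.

7.77

For each server, P(unseen after 5) = (11/12)^5 = 0.647.
By linearity of expectation, E[unseen] = 12·(11/12)^5 = 7.767.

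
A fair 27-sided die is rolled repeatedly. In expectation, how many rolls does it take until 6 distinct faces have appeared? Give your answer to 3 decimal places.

Going from k to k+1 distinct takes a geometric number of rolls with mean 27/(27-k).
Sum over k = 0,...,5: E = 27/27 + 27/26 + 27/25 + 27/24 + 27/23 + 27/22 = 6.6446.

6.645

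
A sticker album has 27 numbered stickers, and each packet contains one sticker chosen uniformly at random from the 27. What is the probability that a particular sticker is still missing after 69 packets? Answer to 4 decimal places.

Each packet misses the fixed sticker with probability (27-1)/27 = 26/27, independently.
P(still missing after 69) = (26/27)^69 = 0.07397.

0.0740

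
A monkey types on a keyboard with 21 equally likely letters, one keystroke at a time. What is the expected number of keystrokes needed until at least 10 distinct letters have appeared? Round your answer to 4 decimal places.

Going from k to k+1 distinct takes a geometric number of keystrokes with mean 21/(21-k).
Sum over k = 0,...,9: E = 21/21 + 21/20 + 21/19 + ... + 21/13 + 21/12 = 13.13511.

13.1351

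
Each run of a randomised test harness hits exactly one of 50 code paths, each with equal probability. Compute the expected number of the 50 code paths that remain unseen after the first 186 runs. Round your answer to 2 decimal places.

1.17

For each code path, P(unseen after 186) = (49/50)^186 = 0.023.
By linearity of expectation, E[unseen] = 50·(49/50)^186 = 1.167.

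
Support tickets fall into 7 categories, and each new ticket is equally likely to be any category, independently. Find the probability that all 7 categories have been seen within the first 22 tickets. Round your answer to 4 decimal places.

By inclusion–exclusion over which categories are missing,
P(all seen) = Σ_{j=0}^{7} (-1)^j C(7,j)((7-j)/7)^22
= 1.00000 - 0.23565 + 0.01281 - 0.00016 + 0.00000 - 0.00000 + 0.00000 - 0.00000
= 0.77700.

0.7770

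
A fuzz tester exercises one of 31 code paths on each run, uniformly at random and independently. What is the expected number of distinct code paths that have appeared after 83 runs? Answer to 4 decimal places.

For each code path, P(seen in 83 runs) = 1 - (30/31)^83 = 0.93423.
By linearity of expectation, E[distinct seen] = 31·(1 - (30/31)^83) = 28.96106.

28.9611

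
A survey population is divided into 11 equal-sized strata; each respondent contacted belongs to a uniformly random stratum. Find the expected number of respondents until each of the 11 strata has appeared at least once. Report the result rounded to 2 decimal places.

Split into phases: going from k distinct to k+1 distinct takes on average 11/(11-k) respondents.
E[T] = 11/11 + 11/10 + 11/9 + ... + 11/2 + 11/1 = 11·H_{11}.
H_{11} = 3.020, so E[T] = 33.219.

33.22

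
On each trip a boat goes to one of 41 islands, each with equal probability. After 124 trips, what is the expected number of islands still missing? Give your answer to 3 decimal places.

For each island, P(unseen after 124) = (40/41)^124 = 0.0468.
By linearity of expectation, E[unseen] = 41·(40/41)^124 = 1.9188.

1.919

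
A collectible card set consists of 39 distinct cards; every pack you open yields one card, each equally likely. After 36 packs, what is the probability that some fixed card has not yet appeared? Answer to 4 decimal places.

On each pack the fixed card fails to appear with probability 38/39.
P(still missing after 36) = (38/39)^36 = 0.39254.

0.3925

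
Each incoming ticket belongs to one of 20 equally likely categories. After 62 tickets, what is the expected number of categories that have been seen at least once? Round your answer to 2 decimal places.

19.17

For each category, P(seen in 62 tickets) = 1 - (19/20)^62 = 0.958.
By linearity of expectation, E[distinct seen] = 20·(1 - (19/20)^62) = 19.168.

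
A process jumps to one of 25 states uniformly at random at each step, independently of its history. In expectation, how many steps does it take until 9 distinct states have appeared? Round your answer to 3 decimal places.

Going from k to k+1 distinct takes a geometric number of steps with mean 25/(25-k).
Sum over k = 0,...,8: E = 25/25 + 25/24 + 25/23 + ... + 25/18 + 25/17 = 10.8807.

10.881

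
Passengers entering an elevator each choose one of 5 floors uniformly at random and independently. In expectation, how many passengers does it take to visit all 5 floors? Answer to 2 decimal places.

11.42

The wait to go from k to k+1 distinct floors is geometric with mean 5/(5-k).
E[T] = 5/5 + 5/4 + 5/3 + 5/2 + 5/1 = 5·H_{5}.
H_{5} = 2.283, so E[T] = 11.417.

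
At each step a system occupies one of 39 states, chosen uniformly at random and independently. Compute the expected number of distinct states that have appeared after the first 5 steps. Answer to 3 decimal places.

4.750

For each state, P(seen in 5 steps) = 1 - (38/39)^5 = 0.1218.
By linearity of expectation, E[distinct seen] = 39·(1 - (38/39)^5) = 4.7501.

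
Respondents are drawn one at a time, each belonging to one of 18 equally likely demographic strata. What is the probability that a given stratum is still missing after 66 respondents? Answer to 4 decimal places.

Each respondent misses the fixed stratum with probability (18-1)/18 = 17/18, independently.
P(still missing after 66) = (17/18)^66 = 0.02300.

0.0230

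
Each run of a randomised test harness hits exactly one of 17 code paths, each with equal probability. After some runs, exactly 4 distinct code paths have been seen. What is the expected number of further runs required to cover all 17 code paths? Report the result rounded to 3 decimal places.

54.062

The wait to go from k to k+1 distinct code paths is geometric with mean 17/(17-k).
Sum over k = 4,...,16: E = 17/13 + 17/12 + 17/11 + ... + 17/2 + 17/1 = 54.0623.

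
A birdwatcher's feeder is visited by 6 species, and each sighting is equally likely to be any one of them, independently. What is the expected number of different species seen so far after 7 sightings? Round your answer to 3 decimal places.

For each species, P(seen in 7 sightings) = 1 - (5/6)^7 = 0.7209.
By linearity of expectation, E[distinct seen] = 6·(1 - (5/6)^7) = 4.3255.

4.326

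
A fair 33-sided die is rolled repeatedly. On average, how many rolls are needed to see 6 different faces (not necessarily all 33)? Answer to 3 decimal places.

With k distinct faces already seen, the next new one arrives after an expected 33/(33-k) rolls.
Sum over k = 0,...,5: E = 33/33 + 33/32 + 33/31 + 33/30 + 33/29 + 33/28 = 6.5123.

6.512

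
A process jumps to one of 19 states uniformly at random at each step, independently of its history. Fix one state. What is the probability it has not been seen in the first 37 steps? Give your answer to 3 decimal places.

0.135

Each step misses the fixed state with probability (19-1)/19 = 18/19, independently.
P(still missing after 37) = (18/19)^37 = 0.1353.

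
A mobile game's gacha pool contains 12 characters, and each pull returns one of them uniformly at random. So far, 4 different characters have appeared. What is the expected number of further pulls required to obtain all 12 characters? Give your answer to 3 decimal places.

32.614

From k distinct to k+1 distinct takes on average 12/(12-k) pulls.
Sum over k = 4,...,11: E = 12/8 + 12/7 + 12/6 + ... + 12/2 + 12/1 = 32.6143.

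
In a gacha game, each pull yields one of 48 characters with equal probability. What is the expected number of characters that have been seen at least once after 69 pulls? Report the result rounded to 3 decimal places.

For each character, P(seen in 69 pulls) = 1 - (47/48)^69 = 0.7661.
By linearity of expectation, E[distinct seen] = 48·(1 - (47/48)^69) = 36.7708.

36.771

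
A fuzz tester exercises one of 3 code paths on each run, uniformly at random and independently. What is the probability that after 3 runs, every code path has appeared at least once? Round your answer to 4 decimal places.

By inclusion–exclusion over which code paths are missing,
P(all seen) = Σ_{j=0}^{3} (-1)^j C(3,j)((3-j)/3)^3
= 1.00000 - 0.88889 + 0.11111 - 0.00000
= 0.22222.

0.2222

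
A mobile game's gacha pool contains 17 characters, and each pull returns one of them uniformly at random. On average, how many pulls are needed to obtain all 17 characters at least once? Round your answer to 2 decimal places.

58.47

The wait to go from k to k+1 distinct characters is geometric with mean 17/(17-k).
E[T] = 17/17 + 17/16 + 17/15 + ... + 17/2 + 17/1 = 17·H_{17}.
H_{17} = 3.440, so E[T] = 58.472.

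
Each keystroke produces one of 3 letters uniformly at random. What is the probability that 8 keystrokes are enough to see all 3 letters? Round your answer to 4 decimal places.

0.8834

By inclusion–exclusion over which letters are missing,
P(all seen) = Σ_{j=0}^{3} (-1)^j C(3,j)((3-j)/3)^8
= 1.00000 - 0.11706 + 0.00046 - 0.00000
= 0.88340.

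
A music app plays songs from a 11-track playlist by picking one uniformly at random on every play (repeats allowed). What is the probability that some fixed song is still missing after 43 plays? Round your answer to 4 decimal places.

On each play the fixed song fails to appear with probability 10/11.
P(still missing after 43) = (10/11)^43 = 0.01660.

0.0166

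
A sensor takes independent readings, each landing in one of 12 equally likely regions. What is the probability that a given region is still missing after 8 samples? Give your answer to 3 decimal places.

On each sample the fixed region fails to appear with probability 11/12.
P(still missing after 8) = (11/12)^8 = 0.4985.

0.499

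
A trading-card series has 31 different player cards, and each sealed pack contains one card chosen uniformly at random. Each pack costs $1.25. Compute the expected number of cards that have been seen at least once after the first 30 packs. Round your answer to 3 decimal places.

For each card, P(seen in 30 packs) = 1 - (30/31)^30 = 0.6261.
By linearity of expectation, E[distinct seen] = 31·(1 - (30/31)^30) = 19.4083.

19.408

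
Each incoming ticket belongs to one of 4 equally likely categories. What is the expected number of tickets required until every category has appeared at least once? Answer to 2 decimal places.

8.33

After k distinct categories have appeared, the next ticket gives a new one with probability (4-k)/4, so the expected wait for the (k+1)-th is 4/(4-k).
E[T] = 4/4 + 4/3 + 4/2 + 4/1 = 4·H_{4}.
H_{4} = 2.083, so E[T] = 8.333.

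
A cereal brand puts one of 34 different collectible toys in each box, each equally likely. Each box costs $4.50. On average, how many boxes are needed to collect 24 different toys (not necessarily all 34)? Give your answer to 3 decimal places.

40.434

Going from k to k+1 distinct takes a geometric number of boxes with mean 34/(34-k).
Sum over k = 0,...,23: E = 34/34 + 34/33 + 34/32 + ... + 34/12 + 34/11 = 40.4342.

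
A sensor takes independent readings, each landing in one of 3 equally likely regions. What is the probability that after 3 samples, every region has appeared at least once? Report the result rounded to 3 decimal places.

0.222

By inclusion–exclusion over which regions are missing,
P(all seen) = Σ_{j=0}^{3} (-1)^j C(3,j)((3-j)/3)^3
= 1.0000 - 0.8889 + 0.1111 - 0.0000
= 0.2222.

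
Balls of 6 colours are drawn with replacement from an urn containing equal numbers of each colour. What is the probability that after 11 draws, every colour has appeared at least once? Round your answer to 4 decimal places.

Let A_i be the event that colour i is missing after 11 draws. By inclusion–exclusion on the A_i,
P(all seen) = Σ_{j=0}^{6} (-1)^j C(6,j)((6-j)/6)^11
= 1.00000 - 0.80753 + 0.17342 - 0.00977 + 0.00008 - 0.00000 + 0.00000
= 0.35621.

0.3562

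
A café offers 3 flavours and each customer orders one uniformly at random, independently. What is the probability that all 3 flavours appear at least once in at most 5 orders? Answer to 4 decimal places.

0.6173

By inclusion–exclusion over which flavours are missing,
P(all seen) = Σ_{j=0}^{3} (-1)^j C(3,j)((3-j)/3)^5
= 1.00000 - 0.39506 + 0.01235 - 0.00000
= 0.61728.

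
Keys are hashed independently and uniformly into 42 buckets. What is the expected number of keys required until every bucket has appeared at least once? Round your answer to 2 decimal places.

Split into phases: going from k distinct to k+1 distinct takes on average 42/(42-k) keys.
E[T] = 42/42 + 42/41 + 42/40 + ... + 42/2 + 42/1 = 42·H_{42}.
H_{42} = 4.327, so E[T] = 181.723.

181.72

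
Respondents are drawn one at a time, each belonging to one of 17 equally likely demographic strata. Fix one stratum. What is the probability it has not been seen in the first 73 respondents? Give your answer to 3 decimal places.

0.012

Each respondent misses the fixed stratum with probability (17-1)/17 = 16/17, independently.
P(still missing after 73) = (16/17)^73 = 0.0120.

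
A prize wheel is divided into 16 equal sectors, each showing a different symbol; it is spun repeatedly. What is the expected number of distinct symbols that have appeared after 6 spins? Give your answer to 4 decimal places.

5.1371

For each symbol, P(seen in 6 spins) = 1 - (15/16)^6 = 0.32107.
By linearity of expectation, E[distinct seen] = 16·(1 - (15/16)^6) = 5.13705.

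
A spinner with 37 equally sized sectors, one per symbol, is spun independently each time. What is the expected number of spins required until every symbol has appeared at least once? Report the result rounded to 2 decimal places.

The wait to go from k to k+1 distinct symbols is geometric with mean 37/(37-k).
E[T] = 37/37 + 37/36 + 37/35 + ... + 37/2 + 37/1 = 37·H_{37}.
H_{37} = 4.202, so E[T] = 155.459.

155.46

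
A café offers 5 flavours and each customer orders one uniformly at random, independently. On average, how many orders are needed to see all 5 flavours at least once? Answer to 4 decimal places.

Split into phases: going from k distinct to k+1 distinct takes on average 5/(5-k) orders.
E[T] = 5/5 + 5/4 + 5/3 + 5/2 + 5/1 = 5·H_{5}.
H_{5} = 2.28333, so E[T] = 11.41667.

11.4167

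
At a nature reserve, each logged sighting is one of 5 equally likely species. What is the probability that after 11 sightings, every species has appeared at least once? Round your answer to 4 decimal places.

Let A_i be the event that species i is missing after 11 sightings. By inclusion–exclusion on the A_i,
P(all seen) = Σ_{j=0}^{5} (-1)^j C(5,j)((5-j)/5)^11
= 1.00000 - 0.42950 + 0.03628 - 0.00042 + 0.00000 - 0.00000
= 0.60636.

0.6064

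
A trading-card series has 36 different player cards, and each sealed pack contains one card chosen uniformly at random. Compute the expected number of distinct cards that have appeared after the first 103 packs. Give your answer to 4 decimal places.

34.0223

For each card, P(seen in 103 packs) = 1 - (35/36)^103 = 0.94506.
By linearity of expectation, E[distinct seen] = 36·(1 - (35/36)^103) = 34.02233.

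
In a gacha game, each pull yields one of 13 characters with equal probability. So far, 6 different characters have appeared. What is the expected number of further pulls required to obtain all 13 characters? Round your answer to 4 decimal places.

33.7071

The wait to go from k to k+1 distinct characters is geometric with mean 13/(13-k).
Sum over k = 6,...,12: E = 13/7 + 13/6 + 13/5 + ... + 13/2 + 13/1 = 33.70714.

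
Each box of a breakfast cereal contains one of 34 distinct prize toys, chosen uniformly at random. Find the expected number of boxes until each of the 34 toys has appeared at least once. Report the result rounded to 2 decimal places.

140.02

Split into phases: going from k distinct to k+1 distinct takes on average 34/(34-k) boxes.
E[T] = 34/34 + 34/33 + 34/32 + ... + 34/2 + 34/1 = 34·H_{34}.
H_{34} = 4.118, so E[T] = 140.019.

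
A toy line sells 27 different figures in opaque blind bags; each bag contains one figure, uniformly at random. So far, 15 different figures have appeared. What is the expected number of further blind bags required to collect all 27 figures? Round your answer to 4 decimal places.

From k distinct to k+1 distinct takes on average 27/(27-k) blind bags.
Sum over k = 15,...,26: E = 27/12 + 27/11 + 27/10 + ... + 27/2 + 27/1 = 83.78669.

83.7867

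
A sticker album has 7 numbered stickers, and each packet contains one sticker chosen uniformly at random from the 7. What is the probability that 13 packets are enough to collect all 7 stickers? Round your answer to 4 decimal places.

0.2973

By inclusion–exclusion over which stickers are missing,
P(all seen) = Σ_{j=0}^{7} (-1)^j C(7,j)((7-j)/7)^13
= 1.00000 - 0.94360 + 0.26458 - 0.02424 + 0.00058 - 0.00000 + 0.00000 - 0.00000
= 0.29731.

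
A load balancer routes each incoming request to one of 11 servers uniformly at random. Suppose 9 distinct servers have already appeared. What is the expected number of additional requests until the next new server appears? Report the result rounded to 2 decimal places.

The number of requests until the next new server is geometric with success probability 2/11, so its mean is 11/2.
E = 11/2 = 5.500.

5.50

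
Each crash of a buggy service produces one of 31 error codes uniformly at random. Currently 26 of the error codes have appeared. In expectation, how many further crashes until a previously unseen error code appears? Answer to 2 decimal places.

The number of crashes until the next new error code is geometric with success probability 5/31, so its mean is 31/5.
E = 31/5 = 6.200.

6.20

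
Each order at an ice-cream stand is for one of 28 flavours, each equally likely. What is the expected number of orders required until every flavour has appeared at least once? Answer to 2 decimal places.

109.96

After k distinct flavours have appeared, the next order gives a new one with probability (28-k)/28, so the expected wait for the (k+1)-th is 28/(28-k).
E[T] = 28/28 + 28/27 + 28/26 + ... + 28/2 + 28/1 = 28·H_{28}.
H_{28} = 3.927, so E[T] = 109.961.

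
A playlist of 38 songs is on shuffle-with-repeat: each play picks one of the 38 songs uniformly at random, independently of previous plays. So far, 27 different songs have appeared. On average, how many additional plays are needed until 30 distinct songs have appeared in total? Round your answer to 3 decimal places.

The wait to go from k to k+1 distinct songs is geometric with mean 38/(38-k).
Sum over k = 27,...,29: E = 38/11 + 38/10 + 38/9 = 11.4768.

11.477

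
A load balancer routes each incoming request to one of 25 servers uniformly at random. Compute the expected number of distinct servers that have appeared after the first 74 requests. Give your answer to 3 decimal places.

For each server, P(seen in 74 requests) = 1 - (24/25)^74 = 0.9512.
By linearity of expectation, E[distinct seen] = 25·(1 - (24/25)^74) = 23.7810.

23.781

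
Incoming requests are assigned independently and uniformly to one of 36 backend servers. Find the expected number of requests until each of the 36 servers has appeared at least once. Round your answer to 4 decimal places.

150.2841

The wait to go from k to k+1 distinct servers is geometric with mean 36/(36-k).
E[T] = 36/36 + 36/35 + 36/34 + ... + 36/2 + 36/1 = 36·H_{36}.
H_{36} = 4.17456, so E[T] = 150.28413.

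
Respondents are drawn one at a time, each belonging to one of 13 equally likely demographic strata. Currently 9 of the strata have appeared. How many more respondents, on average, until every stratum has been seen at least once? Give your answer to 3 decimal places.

The wait to go from k to k+1 distinct strata is geometric with mean 13/(13-k).
Sum over k = 9,...,12: E = 13/4 + 13/3 + 13/2 + 13/1 = 27.0833.

27.083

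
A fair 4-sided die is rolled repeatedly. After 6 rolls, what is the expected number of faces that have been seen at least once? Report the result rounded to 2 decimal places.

3.29

For each face, P(seen in 6 rolls) = 1 - (3/4)^6 = 0.822.
By linearity of expectation, E[distinct seen] = 4·(1 - (3/4)^6) = 3.288.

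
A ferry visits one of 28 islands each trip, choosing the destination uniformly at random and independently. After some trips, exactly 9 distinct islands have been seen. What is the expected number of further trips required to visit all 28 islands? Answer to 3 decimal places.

99.337

With k distinct islands already seen, the next new one takes an expected 28/(28-k) trips.
Sum over k = 9,...,27: E = 28/19 + 28/18 + 28/17 + ... + 28/2 + 28/1 = 99.3367.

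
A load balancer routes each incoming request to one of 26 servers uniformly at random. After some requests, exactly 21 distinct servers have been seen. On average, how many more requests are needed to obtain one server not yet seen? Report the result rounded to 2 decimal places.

5.20

Each request yields a new server with probability (26-21)/26 = 5/26, so the wait is geometric with mean 26/5.
E = 26/5 = 5.200.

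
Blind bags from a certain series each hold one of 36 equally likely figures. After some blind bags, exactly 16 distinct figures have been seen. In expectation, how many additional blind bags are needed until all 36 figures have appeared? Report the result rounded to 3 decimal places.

With k distinct figures already seen, the next new one takes an expected 36/(36-k) blind bags.
Sum over k = 16,...,35: E = 36/20 + 36/19 + 36/18 + ... + 36/2 + 36/1 = 129.5186.

129.519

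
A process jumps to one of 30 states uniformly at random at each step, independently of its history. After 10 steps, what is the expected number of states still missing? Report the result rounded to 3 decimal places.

21.374

For each state, P(unseen after 10) = (29/30)^10 = 0.7125.
By linearity of expectation, E[unseen] = 30·(29/30)^10 = 21.3741.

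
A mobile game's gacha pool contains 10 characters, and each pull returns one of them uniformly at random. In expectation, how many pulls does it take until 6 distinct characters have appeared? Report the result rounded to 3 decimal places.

8.456

With k distinct characters already seen, the next new one arrives after an expected 10/(10-k) pulls.
Sum over k = 0,...,5: E = 10/10 + 10/9 + 10/8 + 10/7 + 10/6 + 10/5 = 8.4563.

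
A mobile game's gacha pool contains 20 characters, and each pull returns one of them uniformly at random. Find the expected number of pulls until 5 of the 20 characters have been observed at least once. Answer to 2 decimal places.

Going from k to k+1 distinct takes a geometric number of pulls with mean 20/(20-k).
Sum over k = 0,...,4: E = 20/20 + 20/19 + 20/18 + 20/17 + 20/16 = 5.590.

5.59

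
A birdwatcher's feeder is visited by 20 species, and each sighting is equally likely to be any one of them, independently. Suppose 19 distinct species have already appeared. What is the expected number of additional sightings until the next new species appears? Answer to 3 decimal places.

Each sighting yields a new species with probability (20-19)/20 = 1/20, so the wait is geometric with mean 20/1.
E = 20/1 = 20.0000.

20.000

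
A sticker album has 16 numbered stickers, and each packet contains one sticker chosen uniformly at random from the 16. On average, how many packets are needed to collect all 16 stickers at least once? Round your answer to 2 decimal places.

Split into phases: going from k distinct to k+1 distinct takes on average 16/(16-k) packets.
E[T] = 16/16 + 16/15 + 16/14 + ... + 16/2 + 16/1 = 16·H_{16}.
H_{16} = 3.381, so E[T] = 54.092.

54.09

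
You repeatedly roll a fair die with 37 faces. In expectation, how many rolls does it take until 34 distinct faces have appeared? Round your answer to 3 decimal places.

87.625

With k distinct faces already seen, the next new one arrives after an expected 37/(37-k) rolls.
Sum over k = 0,...,33: E = 37/37 + 37/36 + 37/35 + ... + 37/5 + 37/4 = 87.6254.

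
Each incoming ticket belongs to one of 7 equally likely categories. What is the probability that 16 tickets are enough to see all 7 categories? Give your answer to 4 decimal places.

By inclusion–exclusion over which categories are missing,
P(all seen) = Σ_{j=0}^{7} (-1)^j C(7,j)((7-j)/7)^16
= 1.00000 - 0.59422 + 0.09642 - 0.00452 + 0.00005 - 0.00000 + 0.00000 - 0.00000
= 0.49772.

0.4977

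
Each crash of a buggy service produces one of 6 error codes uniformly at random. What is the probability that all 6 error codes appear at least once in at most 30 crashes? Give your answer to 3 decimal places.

By inclusion–exclusion over which error codes are missing,
P(all seen) = Σ_{j=0}^{6} (-1)^j C(6,j)((6-j)/6)^30
= 1.0000 - 0.0253 + 0.0001 - 0.0000 + 0.0000 - 0.0000 + 0.0000
= 0.9748.

0.975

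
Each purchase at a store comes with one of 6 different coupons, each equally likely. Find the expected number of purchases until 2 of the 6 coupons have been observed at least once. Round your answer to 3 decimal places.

2.200

Going from k to k+1 distinct takes a geometric number of purchases with mean 6/(6-k).
Sum over k = 0,...,1: E = 6/6 + 6/5 = 2.2000.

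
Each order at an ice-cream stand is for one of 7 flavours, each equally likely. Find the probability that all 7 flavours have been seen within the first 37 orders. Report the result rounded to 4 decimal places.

Let A_i be the event that flavour i is missing after 37 orders. By inclusion–exclusion on the A_i,
P(all seen) = Σ_{j=0}^{7} (-1)^j C(7,j)((7-j)/7)^37
= 1.00000 - 0.02334 + 0.00008 - 0.00000 + 0.00000 - 0.00000 + 0.00000 - 0.00000
= 0.97674.

0.9767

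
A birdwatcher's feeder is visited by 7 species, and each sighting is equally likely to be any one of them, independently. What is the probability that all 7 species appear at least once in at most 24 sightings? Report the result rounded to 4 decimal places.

By inclusion–exclusion over which species are missing,
P(all seen) = Σ_{j=0}^{7} (-1)^j C(7,j)((7-j)/7)^24
= 1.00000 - 0.17313 + 0.00653 - 0.00005 + 0.00000 - 0.00000 + 0.00000 - 0.00000
= 0.83335.

0.8334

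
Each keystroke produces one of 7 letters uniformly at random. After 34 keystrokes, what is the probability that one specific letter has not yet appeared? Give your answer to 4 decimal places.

0.0053

On each keystroke the fixed letter fails to appear with probability 6/7.
P(still missing after 34) = (6/7)^34 = 0.00529.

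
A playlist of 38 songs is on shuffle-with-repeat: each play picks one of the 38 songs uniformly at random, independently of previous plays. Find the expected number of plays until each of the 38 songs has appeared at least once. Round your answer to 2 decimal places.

Split into phases: going from k distinct to k+1 distinct takes on average 38/(38-k) plays.
E[T] = 38/38 + 38/37 + 38/36 + ... + 38/2 + 38/1 = 38·H_{38}.
H_{38} = 4.228, so E[T] = 160.660.

160.66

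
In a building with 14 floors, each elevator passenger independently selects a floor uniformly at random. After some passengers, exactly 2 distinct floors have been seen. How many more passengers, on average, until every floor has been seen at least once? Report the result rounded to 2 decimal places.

From k distinct to k+1 distinct takes on average 14/(14-k) passengers.
Sum over k = 2,...,13: E = 14/12 + 14/11 + 14/10 + ... + 14/2 + 14/1 = 43.445.

43.44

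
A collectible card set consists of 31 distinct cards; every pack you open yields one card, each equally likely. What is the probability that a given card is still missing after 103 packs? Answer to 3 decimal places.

On each pack the fixed card fails to appear with probability 30/31.
P(still missing after 103) = (30/31)^103 = 0.0341.

0.034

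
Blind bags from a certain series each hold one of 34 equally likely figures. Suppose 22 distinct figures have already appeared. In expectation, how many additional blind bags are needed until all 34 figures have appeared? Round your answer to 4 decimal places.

105.5092

The wait to go from k to k+1 distinct figures is geometric with mean 34/(34-k).
Sum over k = 22,...,33: E = 34/12 + 34/11 + 34/10 + ... + 34/2 + 34/1 = 105.50916.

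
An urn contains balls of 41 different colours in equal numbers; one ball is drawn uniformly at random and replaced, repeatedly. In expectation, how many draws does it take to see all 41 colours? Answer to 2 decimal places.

After k distinct colours have appeared, the next draw gives a new one with probability (41-k)/41, so the expected wait for the (k+1)-th is 41/(41-k).
E[T] = 41/41 + 41/40 + 41/39 + ... + 41/2 + 41/1 = 41·H_{41}.
H_{41} = 4.303, so E[T] = 176.420.

176.42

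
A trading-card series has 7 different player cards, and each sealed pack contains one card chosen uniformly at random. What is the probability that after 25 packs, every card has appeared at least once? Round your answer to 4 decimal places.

0.8562

Let A_i be the event that card i is missing after 25 packs. By inclusion–exclusion on the A_i,
P(all seen) = Σ_{j=0}^{7} (-1)^j C(7,j)((7-j)/7)^25
= 1.00000 - 0.14840 + 0.00467 - 0.00003 + 0.00000 - 0.00000 + 0.00000 - 0.00000
= 0.85624.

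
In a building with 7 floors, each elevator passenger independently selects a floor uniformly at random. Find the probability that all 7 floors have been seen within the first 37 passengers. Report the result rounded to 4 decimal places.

0.9767

By inclusion–exclusion over which floors are missing,
P(all seen) = Σ_{j=0}^{7} (-1)^j C(7,j)((7-j)/7)^37
= 1.00000 - 0.02334 + 0.00008 - 0.00000 + 0.00000 - 0.00000 + 0.00000 - 0.00000
= 0.97674.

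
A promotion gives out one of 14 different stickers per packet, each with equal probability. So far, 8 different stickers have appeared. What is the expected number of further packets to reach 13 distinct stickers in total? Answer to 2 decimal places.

20.30

With k distinct stickers already seen, the next new one takes an expected 14/(14-k) packets.
Sum over k = 8,...,12: E = 14/6 + 14/5 + 14/4 + 14/3 + 14/2 = 20.300.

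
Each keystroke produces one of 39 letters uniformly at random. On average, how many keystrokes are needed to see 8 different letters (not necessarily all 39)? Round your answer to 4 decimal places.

Going from k to k+1 distinct takes a geometric number of keystrokes with mean 39/(39-k).
Sum over k = 0,...,7: E = 39/39 + 39/38 + 39/37 + ... + 39/33 + 39/32 = 8.82562.

8.8256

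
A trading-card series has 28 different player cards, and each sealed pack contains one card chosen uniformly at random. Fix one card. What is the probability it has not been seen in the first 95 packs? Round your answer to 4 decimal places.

0.0316

Each pack misses the fixed card with probability (28-1)/28 = 27/28, independently.
P(still missing after 95) = (27/28)^95 = 0.03159.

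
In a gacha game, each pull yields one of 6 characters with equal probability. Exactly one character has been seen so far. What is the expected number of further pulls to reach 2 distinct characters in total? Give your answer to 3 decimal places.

The wait to go from k to k+1 distinct characters is geometric with mean 6/(6-k).
Only the k = 1 term is needed: E = 6/5 = 1.2000.

1.200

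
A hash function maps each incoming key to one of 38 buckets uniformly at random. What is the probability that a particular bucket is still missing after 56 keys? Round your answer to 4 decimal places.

0.2246

Each key misses the fixed bucket with probability (38-1)/38 = 37/38, independently.
P(still missing after 56) = (37/38)^56 = 0.22460.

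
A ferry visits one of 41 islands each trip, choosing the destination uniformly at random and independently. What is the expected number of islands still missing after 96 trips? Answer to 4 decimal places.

3.8308

For each island, P(unseen after 96) = (40/41)^96 = 0.09343.
By linearity of expectation, E[unseen] = 41·(40/41)^96 = 3.83083.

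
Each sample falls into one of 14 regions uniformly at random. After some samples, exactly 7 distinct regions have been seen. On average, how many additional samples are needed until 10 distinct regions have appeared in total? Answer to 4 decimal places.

The wait to go from k to k+1 distinct regions is geometric with mean 14/(14-k).
Sum over k = 7,...,9: E = 14/7 + 14/6 + 14/5 = 7.13333.

7.1333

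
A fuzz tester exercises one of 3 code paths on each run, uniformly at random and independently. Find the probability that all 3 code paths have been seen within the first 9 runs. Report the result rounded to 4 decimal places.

0.9221

Let A_i be the event that code path i is missing after 9 runs. By inclusion–exclusion on the A_i,
P(all seen) = Σ_{j=0}^{3} (-1)^j C(3,j)((3-j)/3)^9
= 1.00000 - 0.07804 + 0.00015 - 0.00000
= 0.92212.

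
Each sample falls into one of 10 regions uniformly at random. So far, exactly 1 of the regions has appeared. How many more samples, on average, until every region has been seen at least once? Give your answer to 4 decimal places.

The wait to go from k to k+1 distinct regions is geometric with mean 10/(10-k).
Sum over k = 1,...,9: E = 10/9 + 10/8 + 10/7 + ... + 10/2 + 10/1 = 28.28968.

28.2897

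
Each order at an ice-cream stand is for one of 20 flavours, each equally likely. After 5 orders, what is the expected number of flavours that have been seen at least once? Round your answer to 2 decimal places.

For each flavour, P(seen in 5 orders) = 1 - (19/20)^5 = 0.226.
By linearity of expectation, E[distinct seen] = 20·(1 - (19/20)^5) = 4.524.

4.52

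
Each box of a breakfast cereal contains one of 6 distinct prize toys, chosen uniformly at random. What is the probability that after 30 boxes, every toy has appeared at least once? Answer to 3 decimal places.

Let A_i be the event that toy i is missing after 30 boxes. By inclusion–exclusion on the A_i,
P(all seen) = Σ_{j=0}^{6} (-1)^j C(6,j)((6-j)/6)^30
= 1.0000 - 0.0253 + 0.0001 - 0.0000 + 0.0000 - 0.0000 + 0.0000
= 0.9748.

0.975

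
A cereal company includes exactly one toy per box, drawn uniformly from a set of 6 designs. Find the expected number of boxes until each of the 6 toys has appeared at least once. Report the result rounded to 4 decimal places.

14.7000

After k distinct toys have appeared, the next box gives a new one with probability (6-k)/6, so the expected wait for the (k+1)-th is 6/(6-k).
E[T] = 6/6 + 6/5 + 6/4 + 6/3 + 6/2 + 6/1 = 6·H_{6}.
H_{6} = 2.45000, so E[T] = 14.70000.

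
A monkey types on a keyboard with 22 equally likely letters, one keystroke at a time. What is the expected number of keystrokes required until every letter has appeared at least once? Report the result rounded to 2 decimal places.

Split into phases: going from k distinct to k+1 distinct takes on average 22/(22-k) keystrokes.
E[T] = 22/22 + 22/21 + 22/20 + ... + 22/2 + 22/1 = 22·H_{22}.
H_{22} = 3.691, so E[T] = 81.198.

81.20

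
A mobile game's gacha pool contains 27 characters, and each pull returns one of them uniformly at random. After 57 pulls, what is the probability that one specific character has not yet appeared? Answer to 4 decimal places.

0.1163

On each pull the fixed character fails to appear with probability 26/27.
P(still missing after 57) = (26/27)^57 = 0.11634.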